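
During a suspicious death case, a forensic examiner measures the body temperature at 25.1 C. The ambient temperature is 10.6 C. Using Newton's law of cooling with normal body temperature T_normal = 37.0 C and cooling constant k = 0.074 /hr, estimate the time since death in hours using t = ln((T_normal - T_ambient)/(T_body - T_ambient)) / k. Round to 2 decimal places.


Using Newton's law of cooling:
t = ln((T_normal - T_ambient) / (T_body - T_ambient)) / k
T_normal - T_ambient = 26.4
T_body - T_ambient = 14.5
Ratio = 1.82069
ln(ratio) = 0.599216
t = 0.599216 / 0.074 = 8.10 hours

8.10


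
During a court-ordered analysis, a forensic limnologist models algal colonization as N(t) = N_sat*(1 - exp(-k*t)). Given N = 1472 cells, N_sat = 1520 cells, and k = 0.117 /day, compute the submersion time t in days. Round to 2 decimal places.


PMSI from diatom colonization curve:
N / N_sat = 1472 / 1520 = 0.968421
1 - N/N_sat = 0.031579
ln(1 - N/N_sat) = -3.455263
t = -ln(1 - N/N_sat) / k = -(-3.455263) / 0.117 = 29.53 days

29.53


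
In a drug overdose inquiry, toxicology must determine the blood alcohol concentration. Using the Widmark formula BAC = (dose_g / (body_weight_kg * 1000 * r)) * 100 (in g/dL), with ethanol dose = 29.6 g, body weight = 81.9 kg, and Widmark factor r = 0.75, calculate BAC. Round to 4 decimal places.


Applying the Widmark formula:
BAC = (dose_g / (body_wt * 1000 * r)) * 100
Denominator = 81.9 * 1000 * 0.75 = 61425
BAC = (29.6 / 61425) * 100
BAC = 0.0482 g/dL

0.0482


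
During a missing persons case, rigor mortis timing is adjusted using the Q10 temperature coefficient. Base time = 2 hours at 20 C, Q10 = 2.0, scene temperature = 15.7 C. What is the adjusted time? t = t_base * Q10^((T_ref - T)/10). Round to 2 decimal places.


Rigor mortis time adjustment:
Exponent = (T_ref - T_actual) / 10 = (20 - 15.7) / 10 = 0.43
Q10 factor = 2.0^0.43 = 1.34723
t_adjusted = 2 * 1.34723 = 2.69 hours

2.69


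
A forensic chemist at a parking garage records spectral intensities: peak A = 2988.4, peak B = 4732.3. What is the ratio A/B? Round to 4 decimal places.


Spectral peak ratio:
Peak A = 2988.4 counts
Peak B = 4732.3 counts
Ratio = 2988.4 / 4732.3 = 0.6315

0.6315


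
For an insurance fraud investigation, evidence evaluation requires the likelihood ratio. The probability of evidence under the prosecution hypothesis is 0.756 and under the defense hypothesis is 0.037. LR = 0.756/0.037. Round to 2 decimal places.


Likelihood ratio calculation:
LR = P(E|Hp) / P(E|Hd)
LR = 0.756 / 0.037
LR = 20.43

20.43


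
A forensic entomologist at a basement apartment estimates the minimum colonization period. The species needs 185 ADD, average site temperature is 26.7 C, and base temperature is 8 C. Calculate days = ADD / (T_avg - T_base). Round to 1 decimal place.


Insect development time:
Effective temperature = avg_temp - T_base = 26.7 - 8 = 18.7 C
Days = ADD / effective_temp = 185 / 18.7 = 9.9 days

9.9


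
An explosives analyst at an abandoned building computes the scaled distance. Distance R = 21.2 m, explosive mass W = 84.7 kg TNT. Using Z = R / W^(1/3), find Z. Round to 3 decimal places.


Scaled distance calculation:
W^(1/3) = 84.7^(1/3) = 4.391651
Z = R / W^(1/3) = 21.2 / 4.391651
Z = 4.827 m/kg^(1/3)

4.827


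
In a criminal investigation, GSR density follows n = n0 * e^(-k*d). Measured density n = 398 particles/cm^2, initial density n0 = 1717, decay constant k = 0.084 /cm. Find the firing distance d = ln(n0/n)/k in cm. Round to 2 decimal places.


GSR distance calculation:
n0/n = 1717 / 398 = 4.31407
ln(n0/n) = 1.461882
d = 1.461882 / 0.084 = 17.40 cm

17.40


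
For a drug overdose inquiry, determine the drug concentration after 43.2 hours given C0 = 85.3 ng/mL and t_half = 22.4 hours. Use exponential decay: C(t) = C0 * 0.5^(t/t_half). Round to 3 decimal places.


Drug concentration decay:
Number of half-lives = t / t_half = 43.2 / 22.4 = 1.928571
Decay factor = 0.5^1.928571 = 0.26268924
C(t) = 85.3 * 0.26268924 = 22.407 ng/mL

22.407


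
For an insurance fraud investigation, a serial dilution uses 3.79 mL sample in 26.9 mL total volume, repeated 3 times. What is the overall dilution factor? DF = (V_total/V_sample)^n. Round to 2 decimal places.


Dilution factor calculation:
Single dilution = V_total / V_sample = 26.9 / 3.79 ≈ 7.097625
Number of dilutions = 3
Total DF = (26.9 / 3.79)^3 (full precision, rounded at the end) = 357.55

357.55


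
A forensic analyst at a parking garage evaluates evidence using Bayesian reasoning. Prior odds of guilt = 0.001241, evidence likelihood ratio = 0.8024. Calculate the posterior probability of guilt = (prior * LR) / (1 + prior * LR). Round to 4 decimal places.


Bayesian evidence evaluation:
Posterior odds = prior_odds * LR = 0.001241 * 0.8024 = 0.0009957784
Posterior probability = posterior_odds / (1 + posterior_odds)
= 0.0009957784 / (1 + 0.0009957784)
= 0.0009957784 / 1.0009957784
= 0.0010

0.0010


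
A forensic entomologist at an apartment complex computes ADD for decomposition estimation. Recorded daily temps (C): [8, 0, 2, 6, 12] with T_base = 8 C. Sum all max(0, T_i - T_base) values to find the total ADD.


Computing ADD day by day:
Day 1: max(0, 8 - 8) = 0
Day 2: max(0, 0 - 8) = 0
Day 3: max(0, 2 - 8) = 0
Day 4: max(0, 6 - 8) = 0
Day 5: max(0, 12 - 8) = 4
Total ADD = 4

4


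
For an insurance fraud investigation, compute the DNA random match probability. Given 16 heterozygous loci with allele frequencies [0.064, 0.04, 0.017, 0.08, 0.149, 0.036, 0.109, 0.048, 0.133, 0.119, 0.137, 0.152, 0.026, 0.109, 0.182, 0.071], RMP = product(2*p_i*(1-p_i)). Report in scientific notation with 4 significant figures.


Computing RMP for 16 loci:
Locus 1: 2 * 0.064 * 0.936 = 0.119808
Locus 2: 2 * 0.04 * 0.96 = 0.0768
Locus 3: 2 * 0.017 * 0.983 = 0.033422
Locus 4: 2 * 0.08 * 0.92 = 0.1472
Locus 5: 2 * 0.149 * 0.851 = 0.253598
Locus 6: 2 * 0.036 * 0.964 = 0.069408
Locus 7: 2 * 0.109 * 0.891 = 0.194238
Locus 8: 2 * 0.048 * 0.952 = 0.091392
Locus 9: 2 * 0.133 * 0.867 = 0.230622
Locus 10: 2 * 0.119 * 0.881 = 0.209678
Locus 11: 2 * 0.137 * 0.863 = 0.236462
Locus 12: 2 * 0.152 * 0.848 = 0.257792
Locus 13: 2 * 0.026 * 0.974 = 0.050648
Locus 14: 2 * 0.109 * 0.891 = 0.194238
Locus 15: 2 * 0.182 * 0.818 = 0.297752
Locus 16: 2 * 0.071 * 0.929 = 0.131918
RMP = 1.611e-14

1.611e-14


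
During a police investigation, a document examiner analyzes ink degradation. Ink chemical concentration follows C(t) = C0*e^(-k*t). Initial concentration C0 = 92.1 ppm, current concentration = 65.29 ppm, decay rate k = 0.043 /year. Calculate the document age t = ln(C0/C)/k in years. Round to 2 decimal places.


Document age estimation:
C0/C = 92.1 / 65.29 = 1.410629
ln(C0/C) = 0.344036
t = 0.344036 / 0.043 = 8.00 years

8.00


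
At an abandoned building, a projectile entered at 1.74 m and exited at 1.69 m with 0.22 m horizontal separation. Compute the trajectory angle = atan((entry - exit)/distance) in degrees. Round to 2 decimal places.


Bullet trajectory angle:
Height difference = 1.74 - 1.69 = 0.05 m
angle = atan(0.05 / 0.22)
angle = atan(0.227273)
angle = 12.80 degrees

12.80


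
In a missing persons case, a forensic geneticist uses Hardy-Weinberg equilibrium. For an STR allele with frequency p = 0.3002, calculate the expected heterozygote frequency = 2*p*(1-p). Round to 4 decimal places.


Hardy-Weinberg heterozygote frequency:
q = 1 - p = 1 - 0.3002 = 0.6998
2pq = 2 * 0.3002 * 0.6998 = 0.4202

0.4202


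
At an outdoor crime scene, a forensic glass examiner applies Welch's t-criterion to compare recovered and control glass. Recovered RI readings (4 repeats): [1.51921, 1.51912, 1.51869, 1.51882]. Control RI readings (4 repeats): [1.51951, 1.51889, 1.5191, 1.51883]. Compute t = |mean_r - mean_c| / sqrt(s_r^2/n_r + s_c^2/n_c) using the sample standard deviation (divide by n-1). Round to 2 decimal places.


Welch's t-criterion for glass RI comparison:
Recovered mean = sum / n_r = 6.07584 / 4 = 1.51896
Control mean = sum / n_c = 6.07633 / 4 = 1.5190825
Recovered sample variance s_r^2 = 6.02e-08
Control sample variance s_c^2 = 9.4625e-08
Welch SE (unpooled) = sqrt(s_r^2/n_r + s_c^2/n_c) = sqrt(1.505e-08 + 2.36562e-08) = sqrt(3.87062e-08) = 0.000196739
|mean_r - mean_c| = 0.0001225
t = 0.0001225 / 0.000196739 = 0.62

0.62


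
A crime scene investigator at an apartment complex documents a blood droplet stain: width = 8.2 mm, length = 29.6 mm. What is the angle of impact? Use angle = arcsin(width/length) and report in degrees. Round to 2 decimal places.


Blood spatter impact angle calculation:
width / length = 8.2 / 29.6 = 0.277027
angle = arcsin(0.277027)
angle = 16.08 degrees

16.08


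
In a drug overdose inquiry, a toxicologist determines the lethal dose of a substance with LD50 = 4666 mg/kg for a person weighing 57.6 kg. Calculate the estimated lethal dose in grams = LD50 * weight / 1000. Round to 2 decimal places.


Lethal dose calculation:
Lethal dose = LD50 * body_weight / 1000
= 4666 * 57.6 / 1000
= 268761.6 / 1000
= 268.76 g

268.76


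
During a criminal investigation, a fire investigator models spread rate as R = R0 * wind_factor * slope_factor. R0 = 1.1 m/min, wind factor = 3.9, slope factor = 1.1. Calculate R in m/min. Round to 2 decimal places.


Fire spread rate calculation:
R = R0 * wind_factor * slope_factor
= 1.1 * 3.9 * 1.1
= 4.29 * 1.1
= 4.72 m/min

4.72


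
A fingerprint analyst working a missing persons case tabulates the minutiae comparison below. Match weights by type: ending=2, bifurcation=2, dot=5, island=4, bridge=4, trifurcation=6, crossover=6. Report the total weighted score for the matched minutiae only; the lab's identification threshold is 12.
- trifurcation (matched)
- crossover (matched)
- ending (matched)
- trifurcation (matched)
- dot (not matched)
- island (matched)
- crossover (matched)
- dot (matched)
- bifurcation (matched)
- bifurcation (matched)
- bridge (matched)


Weighted minutiae match score:
  trifurcation: matched, +6 (running total 6)
  crossover: matched, +6 (running total 12)
  ending: matched, +2 (running total 14)
  trifurcation: matched, +6 (running total 20)
  dot: not matched, +0
  island: matched, +4 (running total 24)
  crossover: matched, +6 (running total 30)
  dot: matched, +5 (running total 35)
  bifurcation: matched, +2 (running total 37)
  bifurcation: matched, +2 (running total 39)
  bridge: matched, +4 (running total 43)
Total score = 43
Threshold = 12; verdict = identification

43


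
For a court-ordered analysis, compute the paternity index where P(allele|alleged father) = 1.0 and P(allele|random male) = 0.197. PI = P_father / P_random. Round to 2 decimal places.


Paternity Index calculation:
PI = P(allele|father) / P(allele|random)
PI = 1.0 / 0.197
PI = 5.08

5.08


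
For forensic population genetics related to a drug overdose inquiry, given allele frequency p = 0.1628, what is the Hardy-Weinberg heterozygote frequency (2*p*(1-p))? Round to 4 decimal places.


Hardy-Weinberg heterozygote frequency:
q = 1 - p = 1 - 0.1628 = 0.8372
2pq = 2 * 0.1628 * 0.8372 = 0.2726

0.2726


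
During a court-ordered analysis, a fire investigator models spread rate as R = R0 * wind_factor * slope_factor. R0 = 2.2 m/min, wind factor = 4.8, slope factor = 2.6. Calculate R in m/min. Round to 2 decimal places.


Fire spread rate calculation:
R = R0 * wind_factor * slope_factor
= 2.2 * 4.8 * 2.6
= 10.56 * 2.6
= 27.46 m/min

27.46


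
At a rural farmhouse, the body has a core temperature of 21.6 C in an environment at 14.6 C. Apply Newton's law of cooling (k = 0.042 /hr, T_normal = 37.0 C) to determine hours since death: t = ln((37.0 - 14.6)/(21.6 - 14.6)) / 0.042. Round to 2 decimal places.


Using Newton's law of cooling:
t = ln((T_normal - T_ambient) / (T_body - T_ambient)) / k
T_normal - T_ambient = 22.4
T_body - T_ambient = 7.0
Ratio = 3.2
ln(ratio) = 1.163151
t = 1.163151 / 0.042 = 27.69 hours

27.69


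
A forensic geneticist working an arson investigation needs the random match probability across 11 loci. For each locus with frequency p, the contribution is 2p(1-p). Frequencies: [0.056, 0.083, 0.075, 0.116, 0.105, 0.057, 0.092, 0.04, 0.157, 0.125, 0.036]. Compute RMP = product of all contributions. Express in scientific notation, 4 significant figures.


Computing RMP for 11 loci:
Locus 1: 2 * 0.056 * 0.944 = 0.105728
Locus 2: 2 * 0.083 * 0.917 = 0.152222
Locus 3: 2 * 0.075 * 0.925 = 0.13875
Locus 4: 2 * 0.116 * 0.884 = 0.205088
Locus 5: 2 * 0.105 * 0.895 = 0.18795
Locus 6: 2 * 0.057 * 0.943 = 0.107502
Locus 7: 2 * 0.092 * 0.908 = 0.167072
Locus 8: 2 * 0.04 * 0.96 = 0.0768
Locus 9: 2 * 0.157 * 0.843 = 0.264702
Locus 10: 2 * 0.125 * 0.875 = 0.21875
Locus 11: 2 * 0.036 * 0.964 = 0.069408
RMP = 4.772e-10

4.772e-10


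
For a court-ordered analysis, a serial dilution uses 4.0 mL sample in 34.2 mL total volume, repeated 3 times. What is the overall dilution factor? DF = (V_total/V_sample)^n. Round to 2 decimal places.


Dilution factor calculation:
Single dilution = V_total / V_sample = 34.2 / 4.0 ≈ 8.55
Number of dilutions = 3
Total DF = (34.2 / 4.0)^3 (full precision, rounded at the end) = 625.03

625.03


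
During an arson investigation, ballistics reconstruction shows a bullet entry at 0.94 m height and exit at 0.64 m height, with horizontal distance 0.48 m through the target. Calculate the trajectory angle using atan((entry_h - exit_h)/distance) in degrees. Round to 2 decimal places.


Bullet trajectory angle:
Height difference = 0.94 - 0.64 = 0.3 m
angle = atan(0.3 / 0.48)
angle = atan(0.625)
angle = 32.01 degrees

32.01


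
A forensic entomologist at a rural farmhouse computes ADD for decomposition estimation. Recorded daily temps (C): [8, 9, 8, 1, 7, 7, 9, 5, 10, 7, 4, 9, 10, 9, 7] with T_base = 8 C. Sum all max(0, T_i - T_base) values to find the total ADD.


Computing ADD day by day:
Day 1: max(0, 8 - 8) = 0
Day 2: max(0, 9 - 8) = 1
Day 3: max(0, 8 - 8) = 0
Day 4: max(0, 1 - 8) = 0
Day 5: max(0, 7 - 8) = 0
Day 6: max(0, 7 - 8) = 0
Day 7: max(0, 9 - 8) = 1
Day 8: max(0, 5 - 8) = 0
Day 9: max(0, 10 - 8) = 2
Day 10: max(0, 7 - 8) = 0
Day 11: max(0, 4 - 8) = 0
Day 12: max(0, 9 - 8) = 1
Day 13: max(0, 10 - 8) = 2
Day 14: max(0, 9 - 8) = 1
Day 15: max(0, 7 - 8) = 0
Total ADD = 8

8


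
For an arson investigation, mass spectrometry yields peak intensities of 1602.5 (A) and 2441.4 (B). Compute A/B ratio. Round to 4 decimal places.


Spectral peak ratio:
Peak A = 1602.5 counts
Peak B = 2441.4 counts
Ratio = 1602.5 / 2441.4 = 0.6564

0.6564


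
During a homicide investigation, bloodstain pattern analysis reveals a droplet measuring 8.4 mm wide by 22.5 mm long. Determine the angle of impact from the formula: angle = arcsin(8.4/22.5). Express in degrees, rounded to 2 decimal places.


Blood spatter impact angle calculation:
width / length = 8.4 / 22.5 = 0.373333
angle = arcsin(0.373333)
angle = 21.92 degrees

21.92


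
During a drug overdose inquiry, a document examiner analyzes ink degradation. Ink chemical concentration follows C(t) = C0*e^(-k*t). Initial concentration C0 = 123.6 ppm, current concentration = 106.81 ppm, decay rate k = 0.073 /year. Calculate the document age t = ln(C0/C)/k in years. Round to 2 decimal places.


Document age estimation:
C0/C = 123.6 / 106.81 = 1.157195
ln(C0/C) = 0.145999
t = 0.145999 / 0.073 = 2.00 years

2.00


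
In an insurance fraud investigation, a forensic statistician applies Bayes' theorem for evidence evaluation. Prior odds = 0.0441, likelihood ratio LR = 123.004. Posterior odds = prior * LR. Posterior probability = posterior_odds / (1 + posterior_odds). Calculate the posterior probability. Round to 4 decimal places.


Bayesian evidence evaluation:
Posterior odds = prior_odds * LR = 0.0441 * 123.004 = 5.424476
Posterior probability = posterior_odds / (1 + posterior_odds)
= 5.424476 / (1 + 5.424476)
= 5.424476 / 6.424476
= 0.8443

0.8443


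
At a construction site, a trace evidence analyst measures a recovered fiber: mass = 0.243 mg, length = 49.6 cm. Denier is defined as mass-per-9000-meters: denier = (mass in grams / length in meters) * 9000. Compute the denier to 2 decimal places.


Denier calculation:
Mass in grams = 0.243 mg / 1000 = 0.000243 g
Length in meters = 49.6 cm / 100 = 0.496 m
Linear density = mass / length = 0.000243 / 0.496 = 0.00048992 g/m
Denier = (g/m) * 9000 = 0.00048992 * 9000 = 4.41

4.41


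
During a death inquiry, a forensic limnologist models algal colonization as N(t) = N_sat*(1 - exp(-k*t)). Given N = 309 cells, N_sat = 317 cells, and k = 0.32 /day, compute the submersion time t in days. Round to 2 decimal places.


PMSI from diatom colonization curve:
N / N_sat = 309 / 317 = 0.974763
1 - N/N_sat = 0.025237
ln(1 - N/N_sat) = -3.679444
t = -ln(1 - N/N_sat) / k = -(-3.679444) / 0.32 = 11.50 days

11.50


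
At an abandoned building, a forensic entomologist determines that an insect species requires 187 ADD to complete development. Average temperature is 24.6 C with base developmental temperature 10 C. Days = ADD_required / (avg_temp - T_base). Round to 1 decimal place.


Insect development time:
Effective temperature = avg_temp - T_base = 24.6 - 10 = 14.6 C
Days = ADD / effective_temp = 187 / 14.6 = 12.8 days

12.8


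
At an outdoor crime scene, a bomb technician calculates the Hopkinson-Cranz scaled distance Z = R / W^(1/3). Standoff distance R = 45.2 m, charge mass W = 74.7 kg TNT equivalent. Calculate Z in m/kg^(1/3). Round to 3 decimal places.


Scaled distance calculation:
W^(1/3) = 74.7^(1/3) = 4.211533
Z = R / W^(1/3) = 45.2 / 4.211533
Z = 10.732 m/kg^(1/3)

10.732


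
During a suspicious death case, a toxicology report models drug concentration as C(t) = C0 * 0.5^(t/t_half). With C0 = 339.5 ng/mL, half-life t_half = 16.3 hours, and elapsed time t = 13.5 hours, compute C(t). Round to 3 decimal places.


Drug concentration decay:
Number of half-lives = t / t_half = 13.5 / 16.3 = 0.828221
Decay factor = 0.5^0.828221 = 0.56322333
C(t) = 339.5 * 0.56322333 = 191.214 ng/mL

191.214


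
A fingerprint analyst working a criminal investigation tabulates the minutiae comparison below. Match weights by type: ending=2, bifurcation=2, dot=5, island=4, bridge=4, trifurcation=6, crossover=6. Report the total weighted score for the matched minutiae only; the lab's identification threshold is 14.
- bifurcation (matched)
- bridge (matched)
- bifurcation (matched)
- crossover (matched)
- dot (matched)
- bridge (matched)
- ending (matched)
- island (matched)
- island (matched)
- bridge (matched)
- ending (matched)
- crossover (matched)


Weighted minutiae match score:
  bifurcation: matched, +2 (running total 2)
  bridge: matched, +4 (running total 6)
  bifurcation: matched, +2 (running total 8)
  crossover: matched, +6 (running total 14)
  dot: matched, +5 (running total 19)
  bridge: matched, +4 (running total 23)
  ending: matched, +2 (running total 25)
  island: matched, +4 (running total 29)
  island: matched, +4 (running total 33)
  bridge: matched, +4 (running total 37)
  ending: matched, +2 (running total 39)
  crossover: matched, +6 (running total 45)
Total score = 45
Threshold = 14; verdict = identification

45


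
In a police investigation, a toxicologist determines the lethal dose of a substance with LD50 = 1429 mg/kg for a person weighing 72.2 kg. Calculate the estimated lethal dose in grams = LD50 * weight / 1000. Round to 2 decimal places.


Lethal dose calculation:
Lethal dose = LD50 * body_weight / 1000
= 1429 * 72.2 / 1000
= 103173.8 / 1000
= 103.17 g

103.17


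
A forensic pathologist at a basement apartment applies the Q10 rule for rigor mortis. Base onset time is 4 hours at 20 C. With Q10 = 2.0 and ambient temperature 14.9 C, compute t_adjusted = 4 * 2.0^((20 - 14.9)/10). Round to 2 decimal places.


Rigor mortis time adjustment:
Exponent = (T_ref - T_actual) / 10 = (20 - 14.9) / 10 = 0.51
Q10 factor = 2.0^0.51 = 1.42405
t_adjusted = 4 * 1.42405 = 5.70 hours

5.70


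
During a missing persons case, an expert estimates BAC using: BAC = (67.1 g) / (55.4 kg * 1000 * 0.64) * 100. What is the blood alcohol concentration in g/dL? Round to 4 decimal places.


Applying the Widmark formula:
BAC = (dose_g / (body_wt * 1000 * r)) * 100
Denominator = 55.4 * 1000 * 0.64 = 35456
BAC = (67.1 / 35456) * 100
BAC = 0.1892 g/dL

0.1892


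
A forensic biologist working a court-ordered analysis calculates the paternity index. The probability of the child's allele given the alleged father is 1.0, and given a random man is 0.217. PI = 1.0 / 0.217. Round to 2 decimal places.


Paternity Index calculation:
PI = P(allele|father) / P(allele|random)
PI = 1.0 / 0.217
PI = 4.61

4.61


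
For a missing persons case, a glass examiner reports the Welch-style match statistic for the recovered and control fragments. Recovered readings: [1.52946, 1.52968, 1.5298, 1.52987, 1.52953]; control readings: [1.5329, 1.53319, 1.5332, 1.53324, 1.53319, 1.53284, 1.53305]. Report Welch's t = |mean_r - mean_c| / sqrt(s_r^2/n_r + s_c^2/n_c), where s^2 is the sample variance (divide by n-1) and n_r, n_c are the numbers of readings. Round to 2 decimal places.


Welch's t-criterion for glass RI comparison:
Recovered mean = sum / n_r = 7.64834 / 5 = 1.529668
Control mean = sum / n_c = 10.73161 / 7 = 1.5330871
Recovered sample variance s_r^2 = 3.017e-08
Control sample variance s_c^2 = 2.57905e-08
Welch SE (unpooled) = sqrt(s_r^2/n_r + s_c^2/n_c) = sqrt(6.034e-09 + 3.68435e-09) = sqrt(9.71835e-09) = 9.85817e-05
|mean_r - mean_c| = 0.00341914
t = 0.00341914 / 9.85817e-05 = 34.68

34.68


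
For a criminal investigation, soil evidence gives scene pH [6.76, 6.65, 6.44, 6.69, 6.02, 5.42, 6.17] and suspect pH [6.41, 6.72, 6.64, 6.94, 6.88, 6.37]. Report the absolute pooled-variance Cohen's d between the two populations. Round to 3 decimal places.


Pooled-variance Cohen's d for soil pH comparison:
Scene mean = 44.15 / 7 = 6.307143
Suspect mean = 39.96 / 6 = 6.66
Scene sample variance s_s^2 = 0.22919
Suspect sample variance s_c^2 = 0.05548
Pooled variance = ((n_s-1)*s_s^2 + (n_c-1)*s_c^2) / (n_s + n_c - 2) = 0.150231
Pooled SD = sqrt(0.150231) = 0.387596
Mean difference = -0.352857
|d| = |-0.352857| / 0.387596 = 0.910

0.910


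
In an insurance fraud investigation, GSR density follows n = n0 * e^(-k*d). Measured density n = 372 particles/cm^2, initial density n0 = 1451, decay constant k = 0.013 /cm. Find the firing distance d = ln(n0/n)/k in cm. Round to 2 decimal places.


GSR distance calculation:
n0/n = 1451 / 372 = 3.900538
ln(n0/n) = 1.361114
d = 1.361114 / 0.013 = 104.70 cm

104.70


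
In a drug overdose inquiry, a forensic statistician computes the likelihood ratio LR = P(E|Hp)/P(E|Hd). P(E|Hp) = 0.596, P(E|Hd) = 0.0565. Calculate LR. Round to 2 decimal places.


Likelihood ratio calculation:
LR = P(E|Hp) / P(E|Hd)
LR = 0.596 / 0.0565
LR = 10.55

10.55


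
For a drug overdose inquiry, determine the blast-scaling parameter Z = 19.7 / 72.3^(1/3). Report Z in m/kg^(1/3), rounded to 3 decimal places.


Scaled distance calculation:
W^(1/3) = 72.3^(1/3) = 4.165938
Z = R / W^(1/3) = 19.7 / 4.165938
Z = 4.729 m/kg^(1/3)

4.729


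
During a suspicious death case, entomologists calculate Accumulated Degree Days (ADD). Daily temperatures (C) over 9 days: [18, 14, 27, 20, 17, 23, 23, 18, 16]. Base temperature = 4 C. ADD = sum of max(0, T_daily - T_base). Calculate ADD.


Computing ADD day by day:
Day 1: max(0, 18 - 4) = 14
Day 2: max(0, 14 - 4) = 10
Day 3: max(0, 27 - 4) = 23
Day 4: max(0, 20 - 4) = 16
Day 5: max(0, 17 - 4) = 13
Day 6: max(0, 23 - 4) = 19
Day 7: max(0, 23 - 4) = 19
Day 8: max(0, 18 - 4) = 14
Day 9: max(0, 16 - 4) = 12
Total ADD = 140

140


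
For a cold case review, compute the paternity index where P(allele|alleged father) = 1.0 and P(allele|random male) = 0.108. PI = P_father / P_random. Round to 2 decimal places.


Paternity Index calculation:
PI = P(allele|father) / P(allele|random)
PI = 1.0 / 0.108
PI = 9.26

9.26


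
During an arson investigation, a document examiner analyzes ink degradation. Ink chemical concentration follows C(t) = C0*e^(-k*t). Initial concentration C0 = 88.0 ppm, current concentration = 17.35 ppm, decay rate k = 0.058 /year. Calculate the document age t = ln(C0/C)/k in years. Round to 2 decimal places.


Document age estimation:
C0/C = 88.0 / 17.35 = 5.072046
ln(C0/C) = 1.623744
t = 1.623744 / 0.058 = 28.00 years

28.00


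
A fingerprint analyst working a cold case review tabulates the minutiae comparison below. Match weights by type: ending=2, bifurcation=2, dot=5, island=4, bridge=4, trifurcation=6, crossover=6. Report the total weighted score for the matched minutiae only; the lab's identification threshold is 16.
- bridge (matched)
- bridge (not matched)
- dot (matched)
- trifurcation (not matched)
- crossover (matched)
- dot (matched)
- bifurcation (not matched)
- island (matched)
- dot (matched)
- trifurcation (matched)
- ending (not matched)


Weighted minutiae match score:
  bridge: matched, +4 (running total 4)
  bridge: not matched, +0
  dot: matched, +5 (running total 9)
  trifurcation: not matched, +0
  crossover: matched, +6 (running total 15)
  dot: matched, +5 (running total 20)
  bifurcation: not matched, +0
  island: matched, +4 (running total 24)
  dot: matched, +5 (running total 29)
  trifurcation: matched, +6 (running total 35)
  ending: not matched, +0
Total score = 35
Threshold = 16; verdict = identification

35


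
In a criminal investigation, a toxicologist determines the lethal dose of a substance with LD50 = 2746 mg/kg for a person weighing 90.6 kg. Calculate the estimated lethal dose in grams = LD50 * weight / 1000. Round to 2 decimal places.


Lethal dose calculation:
Lethal dose = LD50 * body_weight / 1000
= 2746 * 90.6 / 1000
= 248787.6 / 1000
= 248.79 g

248.79


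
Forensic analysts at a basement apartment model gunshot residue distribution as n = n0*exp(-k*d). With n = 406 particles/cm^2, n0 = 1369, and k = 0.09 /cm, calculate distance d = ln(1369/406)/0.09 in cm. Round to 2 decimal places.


GSR distance calculation:
n0/n = 1369 / 406 = 3.371921
ln(n0/n) = 1.215483
d = 1.215483 / 0.09 = 13.51 cm

13.51


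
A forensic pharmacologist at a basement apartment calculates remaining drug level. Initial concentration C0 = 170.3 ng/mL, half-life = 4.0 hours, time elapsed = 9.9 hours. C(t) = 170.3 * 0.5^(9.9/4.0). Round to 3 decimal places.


Drug concentration decay:
Number of half-lives = t / t_half = 9.9 / 4.0 = 2.475
Decay factor = 0.5^2.475 = 0.1798667
C(t) = 170.3 * 0.1798667 = 30.631 ng/mL

30.631


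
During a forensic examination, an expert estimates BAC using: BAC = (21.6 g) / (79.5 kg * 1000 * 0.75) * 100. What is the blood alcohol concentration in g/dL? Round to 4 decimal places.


Applying the Widmark formula:
BAC = (dose_g / (body_wt * 1000 * r)) * 100
Denominator = 79.5 * 1000 * 0.75 = 59625
BAC = (21.6 / 59625) * 100
BAC = 0.0362 g/dL

0.0362


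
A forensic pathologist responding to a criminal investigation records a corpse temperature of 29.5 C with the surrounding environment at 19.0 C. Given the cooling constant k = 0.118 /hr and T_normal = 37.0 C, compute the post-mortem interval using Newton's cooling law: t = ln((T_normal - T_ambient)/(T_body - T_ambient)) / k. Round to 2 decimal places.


Using Newton's law of cooling:
t = ln((T_normal - T_ambient) / (T_body - T_ambient)) / k
T_normal - T_ambient = 18.0
T_body - T_ambient = 10.5
Ratio = 1.714286
ln(ratio) = 0.538997
t = 0.538997 / 0.118 = 4.57 hours

4.57


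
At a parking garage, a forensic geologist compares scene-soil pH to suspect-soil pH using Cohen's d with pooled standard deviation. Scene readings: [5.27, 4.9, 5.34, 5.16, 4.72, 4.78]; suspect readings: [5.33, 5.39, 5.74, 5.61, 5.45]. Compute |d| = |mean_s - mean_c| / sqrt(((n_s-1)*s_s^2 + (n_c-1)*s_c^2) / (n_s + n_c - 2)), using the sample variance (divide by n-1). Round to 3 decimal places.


Pooled-variance Cohen's d for soil pH comparison:
Scene mean = 30.17 / 6 = 5.028333
Suspect mean = 27.52 / 5 = 5.504
Scene sample variance s_s^2 = 0.069217
Suspect sample variance s_c^2 = 0.02828
Pooled variance = ((n_s-1)*s_s^2 + (n_c-1)*s_c^2) / (n_s + n_c - 2) = 0.051023
Pooled SD = sqrt(0.051023) = 0.225883
Mean difference = -0.475667
|d| = |-0.475667| / 0.225883 = 2.106

2.106


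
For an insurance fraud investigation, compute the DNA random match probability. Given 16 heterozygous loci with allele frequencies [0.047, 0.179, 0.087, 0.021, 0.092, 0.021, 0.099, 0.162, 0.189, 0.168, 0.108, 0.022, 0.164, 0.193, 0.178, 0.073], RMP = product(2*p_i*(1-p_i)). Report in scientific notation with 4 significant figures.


Computing RMP for 16 loci:
Locus 1: 2 * 0.047 * 0.953 = 0.089582
Locus 2: 2 * 0.179 * 0.821 = 0.293918
Locus 3: 2 * 0.087 * 0.913 = 0.158862
Locus 4: 2 * 0.021 * 0.979 = 0.041118
Locus 5: 2 * 0.092 * 0.908 = 0.167072
Locus 6: 2 * 0.021 * 0.979 = 0.041118
Locus 7: 2 * 0.099 * 0.901 = 0.178398
Locus 8: 2 * 0.162 * 0.838 = 0.271512
Locus 9: 2 * 0.189 * 0.811 = 0.306558
Locus 10: 2 * 0.168 * 0.832 = 0.279552
Locus 11: 2 * 0.108 * 0.892 = 0.192672
Locus 12: 2 * 0.022 * 0.978 = 0.043032
Locus 13: 2 * 0.164 * 0.836 = 0.274208
Locus 14: 2 * 0.193 * 0.807 = 0.311502
Locus 15: 2 * 0.178 * 0.822 = 0.292632
Locus 16: 2 * 0.073 * 0.927 = 0.135342
RMP = 1.376e-13

1.376e-13


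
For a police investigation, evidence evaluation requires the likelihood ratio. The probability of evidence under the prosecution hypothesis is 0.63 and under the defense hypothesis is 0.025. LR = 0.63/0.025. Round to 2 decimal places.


Likelihood ratio calculation:
LR = P(E|Hp) / P(E|Hd)
LR = 0.63 / 0.025
LR = 25.20

25.20


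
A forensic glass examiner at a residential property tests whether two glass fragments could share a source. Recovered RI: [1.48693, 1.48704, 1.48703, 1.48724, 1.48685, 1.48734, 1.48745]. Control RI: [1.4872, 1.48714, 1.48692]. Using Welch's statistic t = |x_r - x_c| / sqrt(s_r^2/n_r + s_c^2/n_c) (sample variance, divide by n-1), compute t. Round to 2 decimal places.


Welch's t-criterion for glass RI comparison:
Recovered mean = sum / n_r = 10.40988 / 7 = 1.4871257
Control mean = sum / n_c = 4.46126 / 3 = 1.4870867
Recovered sample variance s_r^2 = 4.91619e-08
Control sample variance s_c^2 = 2.17333e-08
Welch SE (unpooled) = sqrt(s_r^2/n_r + s_c^2/n_c) = sqrt(7.02313e-09 + 7.24444e-09) = sqrt(1.42676e-08) = 0.000119447
|mean_r - mean_c| = 3.90476e-05
t = 3.90476e-05 / 0.000119447 = 0.33

0.33


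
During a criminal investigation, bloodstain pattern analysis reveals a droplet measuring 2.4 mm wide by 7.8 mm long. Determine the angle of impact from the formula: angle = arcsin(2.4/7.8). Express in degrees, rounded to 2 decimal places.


Blood spatter impact angle calculation:
width / length = 2.4 / 7.8 = 0.307692
angle = arcsin(0.307692)
angle = 17.92 degrees

17.92


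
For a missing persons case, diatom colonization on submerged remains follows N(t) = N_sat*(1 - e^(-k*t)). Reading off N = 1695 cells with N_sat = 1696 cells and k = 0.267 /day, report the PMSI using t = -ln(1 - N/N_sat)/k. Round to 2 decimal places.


PMSI from diatom colonization curve:
N / N_sat = 1695 / 1696 = 0.99941
1 - N/N_sat = 0.00059
ln(1 - N/N_sat) = -7.435388
t = -ln(1 - N/N_sat) / k = -(-7.435388) / 0.267 = 27.85 days

27.85


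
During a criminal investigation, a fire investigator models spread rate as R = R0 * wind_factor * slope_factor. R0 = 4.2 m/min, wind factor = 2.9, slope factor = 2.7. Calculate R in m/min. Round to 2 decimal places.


Fire spread rate calculation:
R = R0 * wind_factor * slope_factor
= 4.2 * 2.9 * 2.7
= 12.18 * 2.7
= 32.89 m/min

32.89


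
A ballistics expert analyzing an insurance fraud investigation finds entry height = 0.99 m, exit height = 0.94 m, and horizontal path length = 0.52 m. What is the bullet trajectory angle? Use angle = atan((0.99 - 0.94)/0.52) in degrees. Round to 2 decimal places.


Bullet trajectory angle:
Height difference = 0.99 - 0.94 = 0.05 m
angle = atan(0.05 / 0.52)
angle = atan(0.096154)
angle = 5.49 degrees

5.49


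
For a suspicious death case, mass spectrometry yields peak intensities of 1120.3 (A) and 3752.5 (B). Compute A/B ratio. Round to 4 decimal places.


Spectral peak ratio:
Peak A = 1120.3 counts
Peak B = 3752.5 counts
Ratio = 1120.3 / 3752.5 = 0.2985

0.2985


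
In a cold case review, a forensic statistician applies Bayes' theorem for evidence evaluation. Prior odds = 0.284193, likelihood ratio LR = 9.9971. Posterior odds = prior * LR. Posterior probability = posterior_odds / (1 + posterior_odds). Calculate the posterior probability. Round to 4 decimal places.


Bayesian evidence evaluation:
Posterior odds = prior_odds * LR = 0.284193 * 9.9971 = 2.841106
Posterior probability = posterior_odds / (1 + posterior_odds)
= 2.841106 / (1 + 2.841106)
= 2.841106 / 3.841106
= 0.7397

0.7397


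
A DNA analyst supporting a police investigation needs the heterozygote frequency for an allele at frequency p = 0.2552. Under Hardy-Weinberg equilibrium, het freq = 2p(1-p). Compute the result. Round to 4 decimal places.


Hardy-Weinberg heterozygote frequency:
q = 1 - p = 1 - 0.2552 = 0.7448
2pq = 2 * 0.2552 * 0.7448 = 0.3801

0.3801


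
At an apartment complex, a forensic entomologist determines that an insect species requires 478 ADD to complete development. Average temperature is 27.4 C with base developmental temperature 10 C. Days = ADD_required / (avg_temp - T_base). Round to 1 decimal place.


Insect development time:
Effective temperature = avg_temp - T_base = 27.4 - 10 = 17.4 C
Days = ADD / effective_temp = 478 / 17.4 = 27.5 days

27.5


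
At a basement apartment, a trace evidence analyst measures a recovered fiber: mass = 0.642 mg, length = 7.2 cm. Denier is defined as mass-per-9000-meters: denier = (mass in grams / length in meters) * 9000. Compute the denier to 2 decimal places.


Denier calculation:
Mass in grams = 0.642 mg / 1000 = 0.000642 g
Length in meters = 7.2 cm / 100 = 0.072 m
Linear density = mass / length = 0.000642 / 0.072 = 0.00891667 g/m
Denier = (g/m) * 9000 = 0.00891667 * 9000 = 80.25

80.25


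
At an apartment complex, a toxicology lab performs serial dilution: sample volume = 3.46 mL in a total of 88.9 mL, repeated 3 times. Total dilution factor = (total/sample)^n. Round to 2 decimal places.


Dilution factor calculation:
Single dilution = V_total / V_sample = 88.9 / 3.46 ≈ 25.693642
Number of dilutions = 3
Total DF = (88.9 / 3.46)^3 (full precision, rounded at the end) = 16962.00

16962.00


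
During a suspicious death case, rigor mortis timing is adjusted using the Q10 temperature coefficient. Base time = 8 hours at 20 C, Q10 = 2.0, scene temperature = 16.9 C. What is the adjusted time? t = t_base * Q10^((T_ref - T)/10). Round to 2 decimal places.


Rigor mortis time adjustment:
Exponent = (T_ref - T_actual) / 10 = (20 - 16.9) / 10 = 0.31
Q10 factor = 2.0^0.31 = 1.23971
t_adjusted = 8 * 1.23971 = 9.92 hours

9.92


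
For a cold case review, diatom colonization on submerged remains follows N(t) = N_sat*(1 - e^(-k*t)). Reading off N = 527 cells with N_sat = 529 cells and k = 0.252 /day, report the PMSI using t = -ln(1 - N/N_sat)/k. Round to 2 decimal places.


PMSI from diatom colonization curve:
N / N_sat = 527 / 529 = 0.996219
1 - N/N_sat = 0.003781
ln(1 - N/N_sat) = -5.577767
t = -ln(1 - N/N_sat) / k = -(-5.577767) / 0.252 = 22.13 days

22.13


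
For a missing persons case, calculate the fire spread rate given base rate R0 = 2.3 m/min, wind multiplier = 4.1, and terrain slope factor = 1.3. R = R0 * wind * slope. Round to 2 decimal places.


Fire spread rate calculation:
R = R0 * wind_factor * slope_factor
= 2.3 * 4.1 * 1.3
= 9.43 * 1.3
= 12.26 m/min

12.26


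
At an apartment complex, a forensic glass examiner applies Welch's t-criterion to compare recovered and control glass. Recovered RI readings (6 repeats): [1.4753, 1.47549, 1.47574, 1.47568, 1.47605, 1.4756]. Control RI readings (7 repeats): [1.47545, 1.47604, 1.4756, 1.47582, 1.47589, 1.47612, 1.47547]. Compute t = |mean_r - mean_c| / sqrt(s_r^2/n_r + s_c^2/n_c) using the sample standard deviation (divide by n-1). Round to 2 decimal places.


Welch's t-criterion for glass RI comparison:
Recovered mean = sum / n_r = 8.85386 / 6 = 1.4756433
Control mean = sum / n_c = 10.33039 / 7 = 1.47577
Recovered sample variance s_r^2 = 6.38667e-08
Control sample variance s_c^2 = 7.22667e-08
Welch SE (unpooled) = sqrt(s_r^2/n_r + s_c^2/n_c) = sqrt(1.06444e-08 + 1.03238e-08) = sqrt(2.09682e-08) = 0.000144804
|mean_r - mean_c| = 0.000126667
t = 0.000126667 / 0.000144804 = 0.87

0.87


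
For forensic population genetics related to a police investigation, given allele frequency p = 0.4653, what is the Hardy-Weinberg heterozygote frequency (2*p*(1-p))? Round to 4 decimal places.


Hardy-Weinberg heterozygote frequency:
q = 1 - p = 1 - 0.4653 = 0.5347
2pq = 2 * 0.4653 * 0.5347 = 0.4976

0.4976


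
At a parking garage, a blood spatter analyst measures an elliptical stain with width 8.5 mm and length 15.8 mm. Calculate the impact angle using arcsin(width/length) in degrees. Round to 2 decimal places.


Blood spatter impact angle calculation:
width / length = 8.5 / 15.8 = 0.537975
angle = arcsin(0.537975)
angle = 32.55 degrees

32.55


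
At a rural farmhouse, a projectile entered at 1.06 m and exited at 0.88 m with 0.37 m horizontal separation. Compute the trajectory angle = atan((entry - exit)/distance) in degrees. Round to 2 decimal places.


Bullet trajectory angle:
Height difference = 1.06 - 0.88 = 0.18 m
angle = atan(0.18 / 0.37)
angle = atan(0.486486)
angle = 25.94 degrees

25.94


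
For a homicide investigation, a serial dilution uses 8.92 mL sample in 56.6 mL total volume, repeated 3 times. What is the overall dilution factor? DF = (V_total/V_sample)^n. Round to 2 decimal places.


Dilution factor calculation:
Single dilution = V_total / V_sample = 56.6 / 8.92 ≈ 6.345291
Number of dilutions = 3
Total DF = (56.6 / 8.92)^3 (full precision, rounded at the end) = 255.48

255.48


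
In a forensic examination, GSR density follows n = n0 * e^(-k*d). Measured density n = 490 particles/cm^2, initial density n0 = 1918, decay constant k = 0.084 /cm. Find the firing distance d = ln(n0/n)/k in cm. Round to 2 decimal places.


GSR distance calculation:
n0/n = 1918 / 490 = 3.914286
ln(n0/n) = 1.364633
d = 1.364633 / 0.084 = 16.25 cm

16.25


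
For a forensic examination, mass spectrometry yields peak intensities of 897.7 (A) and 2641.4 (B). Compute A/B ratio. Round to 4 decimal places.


Spectral peak ratio:
Peak A = 897.7 counts
Peak B = 2641.4 counts
Ratio = 897.7 / 2641.4 = 0.3399

0.3399


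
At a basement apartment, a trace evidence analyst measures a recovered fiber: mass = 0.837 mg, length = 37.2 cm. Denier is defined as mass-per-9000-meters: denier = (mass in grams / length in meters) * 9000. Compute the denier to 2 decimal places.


Denier calculation:
Mass in grams = 0.837 mg / 1000 = 0.000837 g
Length in meters = 37.2 cm / 100 = 0.372 m
Linear density = mass / length = 0.000837 / 0.372 = 0.00225 g/m
Denier = (g/m) * 9000 = 0.00225 * 9000 = 20.25

20.25


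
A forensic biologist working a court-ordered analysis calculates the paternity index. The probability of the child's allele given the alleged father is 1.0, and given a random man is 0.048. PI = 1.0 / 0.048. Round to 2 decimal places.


Paternity Index calculation:
PI = P(allele|father) / P(allele|random)
PI = 1.0 / 0.048
PI = 20.83

20.83


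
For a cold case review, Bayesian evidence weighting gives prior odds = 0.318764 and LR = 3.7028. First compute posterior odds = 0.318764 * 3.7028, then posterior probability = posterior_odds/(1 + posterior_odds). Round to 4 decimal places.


Bayesian evidence evaluation:
Posterior odds = prior_odds * LR = 0.318764 * 3.7028 = 1.180319
Posterior probability = posterior_odds / (1 + posterior_odds)
= 1.180319 / (1 + 1.180319)
= 1.180319 / 2.180319
= 0.5414

0.5414


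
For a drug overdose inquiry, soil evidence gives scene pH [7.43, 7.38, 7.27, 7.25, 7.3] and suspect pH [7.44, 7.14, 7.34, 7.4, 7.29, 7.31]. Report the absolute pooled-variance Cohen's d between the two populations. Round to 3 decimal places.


Pooled-variance Cohen's d for soil pH comparison:
Scene mean = 36.63 / 5 = 7.326
Suspect mean = 43.92 / 6 = 7.32
Scene sample variance s_s^2 = 0.00583
Suspect sample variance s_c^2 = 0.01092
Pooled variance = ((n_s-1)*s_s^2 + (n_c-1)*s_c^2) / (n_s + n_c - 2) = 0.008658
Pooled SD = sqrt(0.008658) = 0.093048
Mean difference = 0.006
|d| = |0.006| / 0.093048 = 0.064

0.064
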